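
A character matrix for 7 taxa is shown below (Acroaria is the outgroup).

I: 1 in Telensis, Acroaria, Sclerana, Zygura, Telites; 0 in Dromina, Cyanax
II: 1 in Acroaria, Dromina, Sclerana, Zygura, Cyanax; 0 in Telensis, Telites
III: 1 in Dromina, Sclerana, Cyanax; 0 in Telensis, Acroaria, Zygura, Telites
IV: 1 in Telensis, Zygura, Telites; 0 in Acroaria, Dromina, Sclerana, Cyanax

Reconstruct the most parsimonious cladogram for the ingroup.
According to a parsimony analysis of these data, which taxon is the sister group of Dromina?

Character polarity is set by the outgroup: the derived state is whichever differs from the outgroup's state, so for I, II the derived state is '0', and for the remaining characters it is '1'.
Only Cyanax and Dromina show the derived state '0' for I, supporting them as a clade.
II (derived state '0') is shared by Telensis and Telites — a synapomorphy uniting that clade.
III: derived state '1' in Cyanax, Dromina, and Sclerana only — synapomorphy for {Cyanax, Dromina, Sclerana}.
IV: derived state '1' in Telensis, Telites, and Zygura only — synapomorphy for {Telensis, Telites, Zygura}.
Most parsimonious ingroup topology: (((Telites,Telensis),Zygura),((Cyanax,Dromina),Sclerana)).
Dromina and Cyanax form a cherry on this tree, so they are sister taxa.

Cyanax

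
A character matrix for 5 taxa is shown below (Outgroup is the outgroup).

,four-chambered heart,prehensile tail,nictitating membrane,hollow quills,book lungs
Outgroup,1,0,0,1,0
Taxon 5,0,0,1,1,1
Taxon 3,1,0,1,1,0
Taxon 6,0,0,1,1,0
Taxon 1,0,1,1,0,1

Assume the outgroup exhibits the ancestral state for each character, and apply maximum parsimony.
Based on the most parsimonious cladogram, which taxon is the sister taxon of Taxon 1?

Taxon 5

Character polarity is set by the outgroup: the derived state is whichever differs from the outgroup's state, so for four-chambered heart, hollow quills the derived state is '0', and for the remaining characters it is '1'.
four-chambered heart: derived state '0' in Taxon 1, Taxon 5, and Taxon 6 only — synapomorphy for {Taxon 1, Taxon 5, Taxon 6}.
prehensile tail: derived state '1' in Taxon 1 only — an autapomorphy, so it tells us nothing about relationships among taxa.
nictitating membrane (derived state '1') is shared by all ingroup taxa — unites the whole ingroup.
hollow quills: derived state '0' in Taxon 1 only — an autapomorphy, so it tells us nothing about relationships among taxa.
book lungs: derived state '1' in Taxon 1 and Taxon 5 only — synapomorphy for {Taxon 1, Taxon 5}.
Most parsimonious ingroup topology: (((Taxon 5,Taxon 1),Taxon 6),Taxon 3).
Taxon 1 and Taxon 5 form a cherry on this tree, so they are sister taxa.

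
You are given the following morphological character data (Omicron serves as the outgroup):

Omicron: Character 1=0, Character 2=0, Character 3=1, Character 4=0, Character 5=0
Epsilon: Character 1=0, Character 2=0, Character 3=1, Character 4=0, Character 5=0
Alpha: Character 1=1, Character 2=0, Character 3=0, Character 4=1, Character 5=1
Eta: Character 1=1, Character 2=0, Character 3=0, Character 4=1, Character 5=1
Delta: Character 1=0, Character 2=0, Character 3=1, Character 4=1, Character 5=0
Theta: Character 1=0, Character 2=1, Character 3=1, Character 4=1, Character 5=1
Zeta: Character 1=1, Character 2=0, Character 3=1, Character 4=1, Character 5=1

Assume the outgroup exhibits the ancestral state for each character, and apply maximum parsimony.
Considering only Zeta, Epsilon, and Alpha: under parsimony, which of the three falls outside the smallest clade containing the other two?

Epsilon

Character polarity is set by the outgroup: the derived state is whichever differs from the outgroup's state, so for Character 3 the derived state is '0', and for the remaining characters it is '1'.
Character 1: derived state '1' in Alpha, Eta, and Zeta only — synapomorphy for {Alpha, Eta, Zeta}.
Character 2: derived state '1' in Theta only — an autapomorphy, so it tells us nothing about relationships among taxa.
Only Alpha and Eta show the derived state '0' for Character 3, supporting them as a clade.
Only Alpha, Delta, Eta, Theta, and Zeta show the derived state '1' for Character 4, supporting them as a clade.
Character 5 (derived state '1') is shared by Alpha, Eta, Theta, and Zeta — a synapomorphy uniting that clade.
Most parsimonious ingroup topology: (Epsilon,((((Alpha,Eta),Zeta),Theta),Delta)).
Zeta and Alpha share a more recent common ancestor with each other than either does with Epsilon, so Epsilon is the least closely related of the three.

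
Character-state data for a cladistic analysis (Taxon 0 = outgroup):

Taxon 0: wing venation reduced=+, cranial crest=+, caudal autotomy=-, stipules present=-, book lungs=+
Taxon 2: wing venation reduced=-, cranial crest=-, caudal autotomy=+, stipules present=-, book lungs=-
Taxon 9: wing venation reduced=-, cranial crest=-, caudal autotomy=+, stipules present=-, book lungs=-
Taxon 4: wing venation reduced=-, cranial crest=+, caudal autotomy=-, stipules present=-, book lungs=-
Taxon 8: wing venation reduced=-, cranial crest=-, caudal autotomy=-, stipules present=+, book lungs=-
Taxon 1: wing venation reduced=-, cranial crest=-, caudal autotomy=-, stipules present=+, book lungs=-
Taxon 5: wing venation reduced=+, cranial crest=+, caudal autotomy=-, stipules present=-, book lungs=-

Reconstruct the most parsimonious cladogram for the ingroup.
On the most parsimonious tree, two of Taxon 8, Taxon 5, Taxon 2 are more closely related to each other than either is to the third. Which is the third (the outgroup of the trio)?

Character polarity is set by the outgroup: the derived state is whichever differs from the outgroup's state, so for wing venation reduced, cranial crest, book lungs the derived state is '-', and for the remaining characters it is '+'.
Only Taxon 1, Taxon 2, Taxon 4, Taxon 8, and Taxon 9 show the derived state '-' for wing venation reduced, supporting them as a clade.
cranial crest: derived state '-' in Taxon 1, Taxon 2, Taxon 8, and Taxon 9 only — synapomorphy for {Taxon 1, Taxon 2, Taxon 8, Taxon 9}.
caudal autotomy (derived state '+') is shared by Taxon 2 and Taxon 9 — a synapomorphy uniting that clade.
stipules present: derived state '+' in Taxon 1 and Taxon 8 only — synapomorphy for {Taxon 1, Taxon 8}.
book lungs (derived state '-') is shared by all ingroup taxa — unites the whole ingroup.
Most parsimonious ingroup topology: ((((Taxon 2,Taxon 9),(Taxon 8,Taxon 1)),Taxon 4),Taxon 5).
Taxon 8 and Taxon 2 share a more recent common ancestor with each other than either does with Taxon 5, so Taxon 5 is the least closely related of the three.

Taxon 5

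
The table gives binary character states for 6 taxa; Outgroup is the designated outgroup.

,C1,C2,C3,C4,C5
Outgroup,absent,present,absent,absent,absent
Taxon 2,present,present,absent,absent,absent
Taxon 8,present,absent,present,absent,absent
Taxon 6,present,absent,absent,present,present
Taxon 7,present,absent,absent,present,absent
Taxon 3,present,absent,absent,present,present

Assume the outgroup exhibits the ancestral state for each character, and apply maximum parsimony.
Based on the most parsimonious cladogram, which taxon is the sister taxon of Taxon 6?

Taxon 3

Character polarity is set by the outgroup: the derived state is whichever differs from the outgroup's state, so for C2 the derived state is 'absent', and for the remaining characters it is 'present'.
All ingroup taxa share the derived state 'present' for C1; it defines the ingroup but does not resolve relationships within it.
C2: derived state 'absent' in Taxon 3, Taxon 6, Taxon 7, and Taxon 8 only — synapomorphy for {Taxon 3, Taxon 6, Taxon 7, Taxon 8}.
C3 (derived state 'present') is unique to Taxon 8 (autapomorphy; uninformative for grouping).
C4: derived state 'present' in Taxon 3, Taxon 6, and Taxon 7 only — synapomorphy for {Taxon 3, Taxon 6, Taxon 7}.
C5: derived state 'present' in Taxon 3 and Taxon 6 only — synapomorphy for {Taxon 3, Taxon 6}.
Most parsimonious ingroup topology: (Taxon 2,(Taxon 8,((Taxon 6,Taxon 3),Taxon 7))).
Taxon 6 and Taxon 3 form a cherry on this tree, so they are sister taxa.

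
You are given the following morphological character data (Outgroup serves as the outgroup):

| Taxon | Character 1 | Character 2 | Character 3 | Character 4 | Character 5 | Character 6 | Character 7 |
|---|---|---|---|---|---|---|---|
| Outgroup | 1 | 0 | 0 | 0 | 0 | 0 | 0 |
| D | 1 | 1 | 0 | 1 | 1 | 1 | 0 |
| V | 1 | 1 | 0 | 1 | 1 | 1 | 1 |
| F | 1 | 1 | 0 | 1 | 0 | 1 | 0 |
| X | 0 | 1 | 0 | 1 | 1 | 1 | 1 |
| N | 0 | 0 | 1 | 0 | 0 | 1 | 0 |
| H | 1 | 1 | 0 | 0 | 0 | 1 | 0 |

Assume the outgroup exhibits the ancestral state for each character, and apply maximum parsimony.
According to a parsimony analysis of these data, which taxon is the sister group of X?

Character polarity is set by the outgroup: the derived state is whichever differs from the outgroup's state, so for Character 1 the derived state is '0', and for the remaining characters it is '1'.
Character 1 (state '0') occurs in N and X but conflicts with the nesting implied by the other characters — most parsimoniously interpreted as homoplasy.
Character 2 (derived state '1') is shared by D, F, H, V, and X — a synapomorphy uniting that clade.
Character 3: derived state '1' in N only — an autapomorphy, so it tells us nothing about relationships among taxa.
Character 4: derived state '1' in D, F, V, and X only — synapomorphy for {D, F, V, X}.
Character 5: derived state '1' in D, V, and X only — synapomorphy for {D, V, X}.
All ingroup taxa share the derived state '1' for Character 6; it defines the ingroup but does not resolve relationships within it.
Character 7: derived state '1' in V and X only — synapomorphy for {V, X}.
Most parsimonious ingroup topology: (((((X,V),D),F),H),N).
X and V form a cherry on this tree, so they are sister taxa.

V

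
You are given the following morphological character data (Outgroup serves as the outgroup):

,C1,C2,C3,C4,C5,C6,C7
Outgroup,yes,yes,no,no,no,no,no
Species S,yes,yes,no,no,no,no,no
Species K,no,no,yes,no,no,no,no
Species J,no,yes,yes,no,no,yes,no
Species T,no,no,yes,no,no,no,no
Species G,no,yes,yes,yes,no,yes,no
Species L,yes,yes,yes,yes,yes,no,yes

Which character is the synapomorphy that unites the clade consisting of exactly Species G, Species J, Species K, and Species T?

C1

Character polarity is set by the outgroup: the derived state is whichever differs from the outgroup's state, so for C1, C2 the derived state is 'no', and for the remaining characters it is 'yes'.
Only Species G, Species J, Species K, and Species T show the derived state 'no' for C1, supporting them as a clade.
Only Species K and Species T show the derived state 'no' for C2, supporting them as a clade.
C3: derived state 'yes' in Species G, Species J, Species K, Species L, and Species T only — synapomorphy for {Species G, Species J, Species K, Species L, Species T}.
C4 groups Species G and Species L, which is incompatible with the clades supported by the remaining characters; treating it as convergent (homoplasy) costs fewer steps than any alternative tree.
C5: derived state 'yes' in Species L only — an autapomorphy, so it tells us nothing about relationships among taxa.
C6: derived state 'yes' in Species G and Species J only — synapomorphy for {Species G, Species J}.
C7: derived state 'yes' in Species L only — an autapomorphy, so it tells us nothing about relationships among taxa.
Most parsimonious ingroup topology: (Species S,(((Species K,Species T),(Species J,Species G)),Species L)).
The clade {Species G, Species J, Species K, Species T} is supported by C1: its derived state 'no' occurs in exactly those taxa and in no other taxon (including the outgroup).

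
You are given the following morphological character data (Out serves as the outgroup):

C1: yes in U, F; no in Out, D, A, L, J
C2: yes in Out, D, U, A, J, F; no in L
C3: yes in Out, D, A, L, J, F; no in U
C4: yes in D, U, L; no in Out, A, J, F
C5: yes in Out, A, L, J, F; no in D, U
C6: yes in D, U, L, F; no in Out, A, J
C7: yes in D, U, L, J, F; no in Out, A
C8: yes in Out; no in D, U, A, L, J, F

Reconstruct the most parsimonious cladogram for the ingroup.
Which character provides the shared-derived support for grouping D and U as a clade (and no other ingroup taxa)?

C5

Character polarity is set by the outgroup: the derived state is whichever differs from the outgroup's state, so for C2, C3, C5, C8 the derived state is 'no', and for the remaining characters it is 'yes'.
C1 (state 'yes') occurs in F and U but conflicts with the nesting implied by the other characters — most parsimoniously interpreted as homoplasy.
C2 (derived state 'no') is unique to L (autapomorphy; uninformative for grouping).
C3 (derived state 'no') is unique to U (autapomorphy; uninformative for grouping).
Only D, L, and U show the derived state 'yes' for C4, supporting them as a clade.
C5 (derived state 'no') is shared by D and U — a synapomorphy uniting that clade.
Only D, F, L, and U show the derived state 'yes' for C6, supporting them as a clade.
C7: derived state 'yes' in D, F, J, L, and U only — synapomorphy for {D, F, J, L, U}.
All ingroup taxa share the derived state 'no' for C8; it defines the ingroup but does not resolve relationships within it.
Most parsimonious ingroup topology: (((((D,U),L),F),J),A).
The clade {D, U} is supported by C5: its derived state 'no' occurs in exactly those taxa and in no other taxon (including the outgroup).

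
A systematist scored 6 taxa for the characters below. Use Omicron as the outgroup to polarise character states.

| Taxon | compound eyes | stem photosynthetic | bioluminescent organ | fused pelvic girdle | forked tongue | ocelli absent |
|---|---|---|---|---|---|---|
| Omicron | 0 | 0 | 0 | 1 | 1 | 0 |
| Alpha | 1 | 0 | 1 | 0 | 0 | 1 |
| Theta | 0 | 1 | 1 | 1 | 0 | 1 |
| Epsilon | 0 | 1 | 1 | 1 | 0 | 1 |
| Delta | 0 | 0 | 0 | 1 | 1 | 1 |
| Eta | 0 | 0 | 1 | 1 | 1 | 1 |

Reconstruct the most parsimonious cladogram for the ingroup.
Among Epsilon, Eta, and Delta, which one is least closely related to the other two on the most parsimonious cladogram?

Delta

Character polarity is set by the outgroup: the derived state is whichever differs from the outgroup's state, so for fused pelvic girdle, forked tongue the derived state is '0', and for the remaining characters it is '1'.
compound eyes (derived state '1') is unique to Alpha (autapomorphy; uninformative for grouping).
stem photosynthetic: derived state '1' in Epsilon and Theta only — synapomorphy for {Epsilon, Theta}.
bioluminescent organ (derived state '1') is shared by Alpha, Epsilon, Eta, and Theta — a synapomorphy uniting that clade.
fused pelvic girdle: derived state '0' in Alpha only — an autapomorphy, so it tells us nothing about relationships among taxa.
forked tongue: derived state '0' in Alpha, Epsilon, and Theta only — synapomorphy for {Alpha, Epsilon, Theta}.
All ingroup taxa share the derived state '1' for ocelli absent; it defines the ingroup but does not resolve relationships within it.
Most parsimonious ingroup topology: (((Alpha,(Theta,Epsilon)),Eta),Delta).
Epsilon and Eta share a more recent common ancestor with each other than either does with Delta, so Delta is the least closely related of the three.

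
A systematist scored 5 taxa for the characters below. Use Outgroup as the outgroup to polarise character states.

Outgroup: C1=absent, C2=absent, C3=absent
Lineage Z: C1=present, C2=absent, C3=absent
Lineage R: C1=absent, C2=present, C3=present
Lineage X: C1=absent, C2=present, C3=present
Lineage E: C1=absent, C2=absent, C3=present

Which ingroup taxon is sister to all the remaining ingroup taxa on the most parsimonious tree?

The outgroup has state 'absent' for every character, so 'present' is the derived state throughout.
C1 (derived state 'present') is unique to Lineage Z (autapomorphy; uninformative for grouping).
Only Lineage R and Lineage X show the derived state 'present' for C2, supporting them as a clade.
C3: derived state 'present' in Lineage E, Lineage R, and Lineage X only — synapomorphy for {Lineage E, Lineage R, Lineage X}.
Most parsimonious ingroup topology: (Lineage Z,((Lineage R,Lineage X),Lineage E)).
Lineage Z is sister to the clade containing all other ingroup taxa, so it is the earliest-diverging (most basal) ingroup lineage.

Lineage Z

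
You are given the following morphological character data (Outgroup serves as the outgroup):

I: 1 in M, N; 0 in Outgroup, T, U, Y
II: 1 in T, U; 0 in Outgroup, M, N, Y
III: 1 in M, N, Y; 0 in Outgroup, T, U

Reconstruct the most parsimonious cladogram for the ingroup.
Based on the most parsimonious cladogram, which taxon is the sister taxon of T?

The outgroup has state '0' for every character, so '1' is the derived state throughout.
I (derived state '1') is shared by M and N — a synapomorphy uniting that clade.
II (derived state '1') is shared by T and U — a synapomorphy uniting that clade.
III (derived state '1') is shared by M, N, and Y — a synapomorphy uniting that clade.
Most parsimonious ingroup topology: ((T,U),((M,N),Y)).
T and U form a cherry on this tree, so they are sister taxa.

U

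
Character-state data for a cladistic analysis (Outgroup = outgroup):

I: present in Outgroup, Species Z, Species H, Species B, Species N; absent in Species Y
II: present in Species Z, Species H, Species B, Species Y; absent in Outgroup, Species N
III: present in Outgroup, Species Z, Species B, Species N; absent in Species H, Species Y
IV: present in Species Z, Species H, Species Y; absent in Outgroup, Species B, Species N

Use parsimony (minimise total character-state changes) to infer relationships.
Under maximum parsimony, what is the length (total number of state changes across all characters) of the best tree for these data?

Character polarity is set by the outgroup: the derived state is whichever differs from the outgroup's state, so for I, III the derived state is 'absent', and for the remaining characters it is 'present'.
I: derived state 'absent' in Species Y only — an autapomorphy, so it tells us nothing about relationships among taxa.
II (derived state 'present') is shared by Species B, Species H, Species Y, and Species Z — a synapomorphy uniting that clade.
Only Species H and Species Y show the derived state 'absent' for III, supporting them as a clade.
IV: derived state 'present' in Species H, Species Y, and Species Z only — synapomorphy for {Species H, Species Y, Species Z}.
Most parsimonious ingroup topology: (((Species Z,(Species H,Species Y)),Species B),Species N).
Changes per character on this tree: I: 1; II: 1; III: 1; IV: 1.
Total = 4.

4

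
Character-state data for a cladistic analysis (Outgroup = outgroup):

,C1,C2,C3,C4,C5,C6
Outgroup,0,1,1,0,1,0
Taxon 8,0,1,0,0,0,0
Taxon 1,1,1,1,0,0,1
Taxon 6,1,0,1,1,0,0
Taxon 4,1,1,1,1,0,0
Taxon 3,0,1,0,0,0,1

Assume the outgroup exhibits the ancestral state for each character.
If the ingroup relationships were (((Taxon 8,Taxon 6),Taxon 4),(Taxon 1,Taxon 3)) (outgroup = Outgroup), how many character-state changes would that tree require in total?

Map each character onto (((Taxon 8,Taxon 6),Taxon 4),(Taxon 1,Taxon 3)) (rooted by Outgroup) and count the minimum state changes it requires (Fitch parsimony):
C1: 3; C2: 1; C3: 2; C4: 2; C5: 1; C6: 1.
Total tree length = 10.

10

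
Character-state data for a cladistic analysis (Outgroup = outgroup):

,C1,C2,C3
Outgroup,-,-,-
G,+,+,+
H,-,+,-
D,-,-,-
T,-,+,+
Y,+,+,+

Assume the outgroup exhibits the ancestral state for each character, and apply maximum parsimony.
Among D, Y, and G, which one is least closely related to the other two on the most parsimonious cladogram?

The outgroup has state '-' for every character, so '+' is the derived state throughout.
C1 (derived state '+') is shared by G and Y — a synapomorphy uniting that clade.
Only G, H, T, and Y show the derived state '+' for C2, supporting them as a clade.
Only G, T, and Y show the derived state '+' for C3, supporting them as a clade.
Most parsimonious ingroup topology: ((((G,Y),T),H),D).
G and Y share a more recent common ancestor with each other than either does with D, so D is the least closely related of the three.

D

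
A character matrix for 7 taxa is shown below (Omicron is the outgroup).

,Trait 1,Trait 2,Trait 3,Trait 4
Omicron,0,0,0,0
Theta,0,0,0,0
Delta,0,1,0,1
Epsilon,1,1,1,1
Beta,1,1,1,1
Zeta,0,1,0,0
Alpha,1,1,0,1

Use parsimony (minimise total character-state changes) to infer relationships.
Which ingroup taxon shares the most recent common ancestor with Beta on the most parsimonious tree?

Epsilon

The outgroup has state '0' for every character, so '1' is the derived state throughout.
Trait 1: derived state '1' in Alpha, Beta, and Epsilon only — synapomorphy for {Alpha, Beta, Epsilon}.
Only Alpha, Beta, Delta, Epsilon, and Zeta show the derived state '1' for Trait 2, supporting them as a clade.
Trait 3 (derived state '1') is shared by Beta and Epsilon — a synapomorphy uniting that clade.
Trait 4: derived state '1' in Alpha, Beta, Delta, and Epsilon only — synapomorphy for {Alpha, Beta, Delta, Epsilon}.
Most parsimonious ingroup topology: (Theta,((Delta,((Epsilon,Beta),Alpha)),Zeta)).
Beta and Epsilon form a cherry on this tree, so they are sister taxa.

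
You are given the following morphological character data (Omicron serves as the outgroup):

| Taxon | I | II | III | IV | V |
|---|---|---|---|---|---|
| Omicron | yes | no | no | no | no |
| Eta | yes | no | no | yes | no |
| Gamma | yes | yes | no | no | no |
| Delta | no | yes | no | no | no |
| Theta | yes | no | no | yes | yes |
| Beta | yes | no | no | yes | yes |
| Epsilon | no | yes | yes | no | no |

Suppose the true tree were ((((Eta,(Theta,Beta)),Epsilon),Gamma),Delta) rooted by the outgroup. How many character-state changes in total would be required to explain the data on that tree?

7

Map each character onto ((((Eta,(Theta,Beta)),Epsilon),Gamma),Delta) (rooted by Omicron) and count the minimum state changes it requires (Fitch parsimony):
I: 2; II: 2; III: 1; IV: 1; V: 1.
Total tree length = 7.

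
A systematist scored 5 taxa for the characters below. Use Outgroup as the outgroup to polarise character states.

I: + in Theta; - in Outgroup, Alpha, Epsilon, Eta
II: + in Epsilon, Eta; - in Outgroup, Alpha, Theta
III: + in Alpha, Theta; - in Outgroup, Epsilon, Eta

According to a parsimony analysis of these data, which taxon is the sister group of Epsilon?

The outgroup has state '-' for every character, so '+' is the derived state throughout.
I (derived state '+') is unique to Theta (autapomorphy; uninformative for grouping).
Only Epsilon and Eta show the derived state '+' for II, supporting them as a clade.
Only Alpha and Theta show the derived state '+' for III, supporting them as a clade.
Most parsimonious ingroup topology: ((Alpha,Theta),(Epsilon,Eta)).
Epsilon and Eta form a cherry on this tree, so they are sister taxa.

Eta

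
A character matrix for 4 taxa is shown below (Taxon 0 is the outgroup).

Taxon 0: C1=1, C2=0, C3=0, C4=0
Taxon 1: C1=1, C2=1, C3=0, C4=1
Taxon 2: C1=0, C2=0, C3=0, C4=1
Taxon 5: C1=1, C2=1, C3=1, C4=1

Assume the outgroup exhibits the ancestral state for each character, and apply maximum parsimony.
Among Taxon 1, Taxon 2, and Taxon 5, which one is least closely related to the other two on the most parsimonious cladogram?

Character polarity is set by the outgroup: the derived state is whichever differs from the outgroup's state, so for C1 the derived state is '0', and for the remaining characters it is '1'.
C1 (derived state '0') is unique to Taxon 2 (autapomorphy; uninformative for grouping).
C2: derived state '1' in Taxon 1 and Taxon 5 only — synapomorphy for {Taxon 1, Taxon 5}.
C3: derived state '1' in Taxon 5 only — an autapomorphy, so it tells us nothing about relationships among taxa.
All ingroup taxa share the derived state '1' for C4; it defines the ingroup but does not resolve relationships within it.
Most parsimonious ingroup topology: ((Taxon 1,Taxon 5),Taxon 2).
Taxon 5 and Taxon 1 share a more recent common ancestor with each other than either does with Taxon 2, so Taxon 2 is the least closely related of the three.

Taxon 2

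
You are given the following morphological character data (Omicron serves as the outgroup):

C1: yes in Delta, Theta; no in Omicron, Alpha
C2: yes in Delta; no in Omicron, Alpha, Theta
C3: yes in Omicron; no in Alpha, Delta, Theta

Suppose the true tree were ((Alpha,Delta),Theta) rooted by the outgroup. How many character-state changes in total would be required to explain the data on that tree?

Map each character onto ((Alpha,Delta),Theta) (rooted by Omicron) and count the minimum state changes it requires (Fitch parsimony):
C1: 2; C2: 1; C3: 1.
Total tree length = 4.

4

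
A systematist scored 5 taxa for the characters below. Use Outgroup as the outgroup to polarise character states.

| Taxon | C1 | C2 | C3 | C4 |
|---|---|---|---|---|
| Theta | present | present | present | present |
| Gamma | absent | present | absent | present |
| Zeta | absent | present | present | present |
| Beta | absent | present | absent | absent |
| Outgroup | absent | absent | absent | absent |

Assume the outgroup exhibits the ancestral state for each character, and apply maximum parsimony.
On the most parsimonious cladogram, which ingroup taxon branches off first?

Beta

The outgroup has state 'absent' for every character, so 'present' is the derived state throughout.
C1 (derived state 'present') is unique to Theta (autapomorphy; uninformative for grouping).
All ingroup taxa share the derived state 'present' for C2; it defines the ingroup but does not resolve relationships within it.
C3 (derived state 'present') is shared by Theta and Zeta — a synapomorphy uniting that clade.
C4 (derived state 'present') is shared by Gamma, Theta, and Zeta — a synapomorphy uniting that clade.
Most parsimonious ingroup topology: (Beta,((Theta,Zeta),Gamma)).
Beta is sister to the clade containing all other ingroup taxa, so it is the earliest-diverging (most basal) ingroup lineage.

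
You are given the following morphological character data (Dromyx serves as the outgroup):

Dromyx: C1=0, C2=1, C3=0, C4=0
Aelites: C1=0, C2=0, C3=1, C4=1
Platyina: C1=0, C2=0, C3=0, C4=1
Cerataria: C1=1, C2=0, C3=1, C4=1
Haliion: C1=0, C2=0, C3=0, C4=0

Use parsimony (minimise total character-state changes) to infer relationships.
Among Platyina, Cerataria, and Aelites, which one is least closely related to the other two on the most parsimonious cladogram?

Character polarity is set by the outgroup: the derived state is whichever differs from the outgroup's state, so for C2 the derived state is '0', and for the remaining characters it is '1'.
C1 (derived state '1') is unique to Cerataria (autapomorphy; uninformative for grouping).
C2 (derived state '0') is shared by all ingroup taxa — unites the whole ingroup.
C3 (derived state '1') is shared by Aelites and Cerataria — a synapomorphy uniting that clade.
C4 (derived state '1') is shared by Aelites, Cerataria, and Platyina — a synapomorphy uniting that clade.
Most parsimonious ingroup topology: (((Aelites,Cerataria),Platyina),Haliion).
Cerataria and Aelites share a more recent common ancestor with each other than either does with Platyina, so Platyina is the least closely related of the three.

Platyina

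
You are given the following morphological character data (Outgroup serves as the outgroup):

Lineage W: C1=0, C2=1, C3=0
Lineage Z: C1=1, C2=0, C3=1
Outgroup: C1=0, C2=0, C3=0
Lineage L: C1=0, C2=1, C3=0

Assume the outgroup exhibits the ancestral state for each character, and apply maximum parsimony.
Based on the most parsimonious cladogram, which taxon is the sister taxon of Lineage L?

The outgroup has state '0' for every character, so '1' is the derived state throughout.
C1: derived state '1' in Lineage Z only — an autapomorphy, so it tells us nothing about relationships among taxa.
Only Lineage L and Lineage W show the derived state '1' for C2, supporting them as a clade.
C3: derived state '1' in Lineage Z only — an autapomorphy, so it tells us nothing about relationships among taxa.
Most parsimonious ingroup topology: (Lineage Z,(Lineage L,Lineage W)).
Lineage L and Lineage W form a cherry on this tree, so they are sister taxa.

Lineage W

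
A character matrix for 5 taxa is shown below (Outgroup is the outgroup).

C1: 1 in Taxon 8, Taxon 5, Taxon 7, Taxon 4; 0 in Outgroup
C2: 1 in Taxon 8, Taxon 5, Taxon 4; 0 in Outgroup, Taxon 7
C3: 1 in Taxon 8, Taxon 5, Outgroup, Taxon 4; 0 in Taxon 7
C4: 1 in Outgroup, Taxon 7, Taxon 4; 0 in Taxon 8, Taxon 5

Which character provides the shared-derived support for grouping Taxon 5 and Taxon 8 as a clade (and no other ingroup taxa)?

Character polarity is set by the outgroup: the derived state is whichever differs from the outgroup's state, so for C3, C4 the derived state is '0', and for the remaining characters it is '1'.
C1 (derived state '1') is shared by all ingroup taxa — unites the whole ingroup.
C2 (derived state '1') is shared by Taxon 4, Taxon 5, and Taxon 8 — a synapomorphy uniting that clade.
C3: derived state '0' in Taxon 7 only — an autapomorphy, so it tells us nothing about relationships among taxa.
C4 (derived state '0') is shared by Taxon 5 and Taxon 8 — a synapomorphy uniting that clade.
Most parsimonious ingroup topology: (((Taxon 5,Taxon 8),Taxon 4),Taxon 7).
The clade {Taxon 5, Taxon 8} is supported by C4: its derived state '0' occurs in exactly those taxa and in no other taxon (including the outgroup).

C4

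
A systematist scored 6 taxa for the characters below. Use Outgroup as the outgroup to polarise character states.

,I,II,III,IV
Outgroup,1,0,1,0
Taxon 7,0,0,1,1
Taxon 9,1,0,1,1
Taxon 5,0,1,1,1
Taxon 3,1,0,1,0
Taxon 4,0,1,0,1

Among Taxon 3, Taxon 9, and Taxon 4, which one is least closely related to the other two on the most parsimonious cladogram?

Character polarity is set by the outgroup: the derived state is whichever differs from the outgroup's state, so for I, III the derived state is '0', and for the remaining characters it is '1'.
I (derived state '0') is shared by Taxon 4, Taxon 5, and Taxon 7 — a synapomorphy uniting that clade.
Only Taxon 4 and Taxon 5 show the derived state '1' for II, supporting them as a clade.
III: derived state '0' in Taxon 4 only — an autapomorphy, so it tells us nothing about relationships among taxa.
Only Taxon 4, Taxon 5, Taxon 7, and Taxon 9 show the derived state '1' for IV, supporting them as a clade.
Most parsimonious ingroup topology: (((Taxon 7,(Taxon 5,Taxon 4)),Taxon 9),Taxon 3).
Taxon 4 and Taxon 9 share a more recent common ancestor with each other than either does with Taxon 3, so Taxon 3 is the least closely related of the three.

Taxon 3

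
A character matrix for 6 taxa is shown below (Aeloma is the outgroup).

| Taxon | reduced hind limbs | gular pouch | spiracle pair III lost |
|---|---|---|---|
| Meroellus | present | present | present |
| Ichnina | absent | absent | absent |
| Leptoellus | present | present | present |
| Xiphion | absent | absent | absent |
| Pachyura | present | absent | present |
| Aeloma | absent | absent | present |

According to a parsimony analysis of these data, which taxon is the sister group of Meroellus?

Character polarity is set by the outgroup: the derived state is whichever differs from the outgroup's state, so for spiracle pair III lost the derived state is 'absent', and for the remaining characters it is 'present'.
reduced hind limbs (derived state 'present') is shared by Leptoellus, Meroellus, and Pachyura — a synapomorphy uniting that clade.
gular pouch: derived state 'present' in Leptoellus and Meroellus only — synapomorphy for {Leptoellus, Meroellus}.
spiracle pair III lost: derived state 'absent' in Ichnina and Xiphion only — synapomorphy for {Ichnina, Xiphion}.
Most parsimonious ingroup topology: (((Meroellus,Leptoellus),Pachyura),(Xiphion,Ichnina)).
Meroellus and Leptoellus form a cherry on this tree, so they are sister taxa.

Leptoellus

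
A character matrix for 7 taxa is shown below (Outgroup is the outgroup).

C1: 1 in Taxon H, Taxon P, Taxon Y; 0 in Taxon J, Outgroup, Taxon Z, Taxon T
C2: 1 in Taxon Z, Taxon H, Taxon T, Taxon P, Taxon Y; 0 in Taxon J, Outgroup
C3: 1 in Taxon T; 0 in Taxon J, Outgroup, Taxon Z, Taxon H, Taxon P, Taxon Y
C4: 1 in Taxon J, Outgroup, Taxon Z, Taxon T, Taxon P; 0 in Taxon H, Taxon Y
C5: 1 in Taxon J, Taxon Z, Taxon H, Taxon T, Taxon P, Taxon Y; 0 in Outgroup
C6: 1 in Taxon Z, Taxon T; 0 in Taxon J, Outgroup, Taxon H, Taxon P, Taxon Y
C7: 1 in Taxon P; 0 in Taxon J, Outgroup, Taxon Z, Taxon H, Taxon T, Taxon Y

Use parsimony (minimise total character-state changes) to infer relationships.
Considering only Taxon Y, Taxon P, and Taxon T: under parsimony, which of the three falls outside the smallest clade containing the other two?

Character polarity is set by the outgroup: the derived state is whichever differs from the outgroup's state, so for C4 the derived state is '0', and for the remaining characters it is '1'.
C1: derived state '1' in Taxon H, Taxon P, and Taxon Y only — synapomorphy for {Taxon H, Taxon P, Taxon Y}.
C2 (derived state '1') is shared by Taxon H, Taxon P, Taxon T, Taxon Y, and Taxon Z — a synapomorphy uniting that clade.
C3 (derived state '1') is unique to Taxon T (autapomorphy; uninformative for grouping).
C4: derived state '0' in Taxon H and Taxon Y only — synapomorphy for {Taxon H, Taxon Y}.
All ingroup taxa share the derived state '1' for C5; it defines the ingroup but does not resolve relationships within it.
Only Taxon T and Taxon Z show the derived state '1' for C6, supporting them as a clade.
C7 (derived state '1') is unique to Taxon P (autapomorphy; uninformative for grouping).
Most parsimonious ingroup topology: ((((Taxon Y,Taxon H),Taxon P),(Taxon T,Taxon Z)),Taxon J).
Taxon Y and Taxon P share a more recent common ancestor with each other than either does with Taxon T, so Taxon T is the least closely related of the three.

Taxon T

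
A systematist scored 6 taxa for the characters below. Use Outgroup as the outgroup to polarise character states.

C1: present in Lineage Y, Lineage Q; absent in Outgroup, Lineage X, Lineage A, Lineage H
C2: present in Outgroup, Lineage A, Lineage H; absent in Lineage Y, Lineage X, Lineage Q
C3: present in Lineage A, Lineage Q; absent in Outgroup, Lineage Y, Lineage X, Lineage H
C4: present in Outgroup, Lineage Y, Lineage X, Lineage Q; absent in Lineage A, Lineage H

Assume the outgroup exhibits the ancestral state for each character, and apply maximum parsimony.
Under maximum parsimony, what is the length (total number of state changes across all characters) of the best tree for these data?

Character polarity is set by the outgroup: the derived state is whichever differs from the outgroup's state, so for C2, C4 the derived state is 'absent', and for the remaining characters it is 'present'.
Only Lineage Q and Lineage Y show the derived state 'present' for C1, supporting them as a clade.
C2: derived state 'absent' in Lineage Q, Lineage X, and Lineage Y only — synapomorphy for {Lineage Q, Lineage X, Lineage Y}.
C3 groups Lineage A and Lineage Q, which is incompatible with the clades supported by the remaining characters; treating it as convergent (homoplasy) costs fewer steps than any alternative tree.
Only Lineage A and Lineage H show the derived state 'absent' for C4, supporting them as a clade.
Most parsimonious ingroup topology: (((Lineage Y,Lineage Q),Lineage X),(Lineage A,Lineage H)).
Changes per character on this tree: C1: 1; C2: 1; C3: 2; C4: 1.
Total = 5.

5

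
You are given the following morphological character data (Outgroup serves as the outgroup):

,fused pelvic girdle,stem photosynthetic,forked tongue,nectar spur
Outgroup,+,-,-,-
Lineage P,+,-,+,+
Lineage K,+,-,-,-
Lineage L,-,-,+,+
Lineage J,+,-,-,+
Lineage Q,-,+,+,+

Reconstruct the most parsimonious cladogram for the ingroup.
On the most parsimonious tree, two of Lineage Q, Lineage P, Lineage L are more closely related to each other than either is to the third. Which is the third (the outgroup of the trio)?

Lineage P

Character polarity is set by the outgroup: the derived state is whichever differs from the outgroup's state, so for fused pelvic girdle the derived state is '-', and for the remaining characters it is '+'.
fused pelvic girdle: derived state '-' in Lineage L and Lineage Q only — synapomorphy for {Lineage L, Lineage Q}.
stem photosynthetic: derived state '+' in Lineage Q only — an autapomorphy, so it tells us nothing about relationships among taxa.
Only Lineage L, Lineage P, and Lineage Q show the derived state '+' for forked tongue, supporting them as a clade.
nectar spur: derived state '+' in Lineage J, Lineage L, Lineage P, and Lineage Q only — synapomorphy for {Lineage J, Lineage L, Lineage P, Lineage Q}.
Most parsimonious ingroup topology: (((Lineage P,(Lineage L,Lineage Q)),Lineage J),Lineage K).
Lineage L and Lineage Q share a more recent common ancestor with each other than either does with Lineage P, so Lineage P is the least closely related of the three.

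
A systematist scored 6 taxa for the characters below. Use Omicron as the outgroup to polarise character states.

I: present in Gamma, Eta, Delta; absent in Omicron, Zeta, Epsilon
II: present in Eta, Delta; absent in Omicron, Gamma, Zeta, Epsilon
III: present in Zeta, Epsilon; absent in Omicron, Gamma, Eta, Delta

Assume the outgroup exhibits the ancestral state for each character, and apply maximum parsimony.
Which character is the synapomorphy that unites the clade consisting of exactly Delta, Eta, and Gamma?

I

The outgroup has state 'absent' for every character, so 'present' is the derived state throughout.
I (derived state 'present') is shared by Delta, Eta, and Gamma — a synapomorphy uniting that clade.
II: derived state 'present' in Delta and Eta only — synapomorphy for {Delta, Eta}.
Only Epsilon and Zeta show the derived state 'present' for III, supporting them as a clade.
Most parsimonious ingroup topology: ((Gamma,(Eta,Delta)),(Zeta,Epsilon)).
The clade {Delta, Eta, Gamma} is supported by I: its derived state 'present' occurs in exactly those taxa and in no other taxon (including the outgroup).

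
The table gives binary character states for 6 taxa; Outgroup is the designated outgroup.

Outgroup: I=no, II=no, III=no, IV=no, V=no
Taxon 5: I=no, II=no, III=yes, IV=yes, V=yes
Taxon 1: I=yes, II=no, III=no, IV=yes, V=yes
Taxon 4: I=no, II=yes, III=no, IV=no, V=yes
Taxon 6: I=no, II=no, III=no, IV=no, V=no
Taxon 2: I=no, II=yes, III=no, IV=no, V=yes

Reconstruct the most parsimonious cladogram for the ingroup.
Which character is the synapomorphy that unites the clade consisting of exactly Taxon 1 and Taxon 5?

IV

The outgroup has state 'no' for every character, so 'yes' is the derived state throughout.
I (derived state 'yes') is unique to Taxon 1 (autapomorphy; uninformative for grouping).
II: derived state 'yes' in Taxon 2 and Taxon 4 only — synapomorphy for {Taxon 2, Taxon 4}.
III: derived state 'yes' in Taxon 5 only — an autapomorphy, so it tells us nothing about relationships among taxa.
Only Taxon 1 and Taxon 5 show the derived state 'yes' for IV, supporting them as a clade.
V (derived state 'yes') is shared by Taxon 1, Taxon 2, Taxon 4, and Taxon 5 — a synapomorphy uniting that clade.
Most parsimonious ingroup topology: (((Taxon 5,Taxon 1),(Taxon 4,Taxon 2)),Taxon 6).
The clade {Taxon 1, Taxon 5} is supported by IV: its derived state 'yes' occurs in exactly those taxa and in no other taxon (including the outgroup).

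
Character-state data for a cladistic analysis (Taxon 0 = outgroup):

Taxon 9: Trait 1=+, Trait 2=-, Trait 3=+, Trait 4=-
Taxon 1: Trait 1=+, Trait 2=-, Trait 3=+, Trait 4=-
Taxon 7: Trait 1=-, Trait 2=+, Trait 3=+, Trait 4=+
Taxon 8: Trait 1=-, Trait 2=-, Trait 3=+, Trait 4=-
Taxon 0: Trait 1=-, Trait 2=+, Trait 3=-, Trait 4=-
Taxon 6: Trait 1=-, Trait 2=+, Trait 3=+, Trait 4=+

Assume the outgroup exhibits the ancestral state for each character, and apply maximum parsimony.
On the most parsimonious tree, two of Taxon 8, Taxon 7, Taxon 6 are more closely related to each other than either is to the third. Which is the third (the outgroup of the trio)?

Taxon 8

Character polarity is set by the outgroup: the derived state is whichever differs from the outgroup's state, so for Trait 2 the derived state is '-', and for the remaining characters it is '+'.
Trait 1: derived state '+' in Taxon 1 and Taxon 9 only — synapomorphy for {Taxon 1, Taxon 9}.
Trait 2: derived state '-' in Taxon 1, Taxon 8, and Taxon 9 only — synapomorphy for {Taxon 1, Taxon 8, Taxon 9}.
Trait 3 (derived state '+') is shared by all ingroup taxa — unites the whole ingroup.
Only Taxon 6 and Taxon 7 show the derived state '+' for Trait 4, supporting them as a clade.
Most parsimonious ingroup topology: ((Taxon 6,Taxon 7),((Taxon 9,Taxon 1),Taxon 8)).
Taxon 7 and Taxon 6 share a more recent common ancestor with each other than either does with Taxon 8, so Taxon 8 is the least closely related of the three.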